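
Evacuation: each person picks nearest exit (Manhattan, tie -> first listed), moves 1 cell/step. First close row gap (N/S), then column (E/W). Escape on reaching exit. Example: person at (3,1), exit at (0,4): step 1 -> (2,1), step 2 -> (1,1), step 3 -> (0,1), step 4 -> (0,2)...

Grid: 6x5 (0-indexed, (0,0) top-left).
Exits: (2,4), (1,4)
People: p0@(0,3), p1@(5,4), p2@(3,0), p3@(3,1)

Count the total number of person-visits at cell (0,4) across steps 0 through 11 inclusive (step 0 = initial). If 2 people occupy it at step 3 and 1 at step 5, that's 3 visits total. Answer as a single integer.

Answer: 0

Derivation:
Step 0: p0@(0,3) p1@(5,4) p2@(3,0) p3@(3,1) -> at (0,4): 0 [-], cum=0
Step 1: p0@(1,3) p1@(4,4) p2@(2,0) p3@(2,1) -> at (0,4): 0 [-], cum=0
Step 2: p0@ESC p1@(3,4) p2@(2,1) p3@(2,2) -> at (0,4): 0 [-], cum=0
Step 3: p0@ESC p1@ESC p2@(2,2) p3@(2,3) -> at (0,4): 0 [-], cum=0
Step 4: p0@ESC p1@ESC p2@(2,3) p3@ESC -> at (0,4): 0 [-], cum=0
Step 5: p0@ESC p1@ESC p2@ESC p3@ESC -> at (0,4): 0 [-], cum=0
Total visits = 0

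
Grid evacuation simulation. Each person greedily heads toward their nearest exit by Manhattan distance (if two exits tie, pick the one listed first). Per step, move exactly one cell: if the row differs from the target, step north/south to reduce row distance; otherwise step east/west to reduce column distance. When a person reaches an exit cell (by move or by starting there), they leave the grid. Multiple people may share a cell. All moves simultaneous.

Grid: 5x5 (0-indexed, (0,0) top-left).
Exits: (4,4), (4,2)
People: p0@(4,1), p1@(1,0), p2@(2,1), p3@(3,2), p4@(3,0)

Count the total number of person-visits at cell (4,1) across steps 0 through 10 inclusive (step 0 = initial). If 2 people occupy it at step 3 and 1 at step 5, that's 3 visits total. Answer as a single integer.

Step 0: p0@(4,1) p1@(1,0) p2@(2,1) p3@(3,2) p4@(3,0) -> at (4,1): 1 [p0], cum=1
Step 1: p0@ESC p1@(2,0) p2@(3,1) p3@ESC p4@(4,0) -> at (4,1): 0 [-], cum=1
Step 2: p0@ESC p1@(3,0) p2@(4,1) p3@ESC p4@(4,1) -> at (4,1): 2 [p2,p4], cum=3
Step 3: p0@ESC p1@(4,0) p2@ESC p3@ESC p4@ESC -> at (4,1): 0 [-], cum=3
Step 4: p0@ESC p1@(4,1) p2@ESC p3@ESC p4@ESC -> at (4,1): 1 [p1], cum=4
Step 5: p0@ESC p1@ESC p2@ESC p3@ESC p4@ESC -> at (4,1): 0 [-], cum=4
Total visits = 4

Answer: 4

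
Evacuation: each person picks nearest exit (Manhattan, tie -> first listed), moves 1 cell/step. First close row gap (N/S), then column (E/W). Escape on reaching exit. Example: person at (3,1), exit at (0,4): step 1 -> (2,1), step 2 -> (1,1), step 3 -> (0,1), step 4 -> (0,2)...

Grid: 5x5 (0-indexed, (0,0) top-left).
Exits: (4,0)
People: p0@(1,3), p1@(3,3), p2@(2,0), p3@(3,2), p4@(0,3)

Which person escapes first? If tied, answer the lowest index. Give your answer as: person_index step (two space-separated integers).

Answer: 2 2

Derivation:
Step 1: p0:(1,3)->(2,3) | p1:(3,3)->(4,3) | p2:(2,0)->(3,0) | p3:(3,2)->(4,2) | p4:(0,3)->(1,3)
Step 2: p0:(2,3)->(3,3) | p1:(4,3)->(4,2) | p2:(3,0)->(4,0)->EXIT | p3:(4,2)->(4,1) | p4:(1,3)->(2,3)
Step 3: p0:(3,3)->(4,3) | p1:(4,2)->(4,1) | p2:escaped | p3:(4,1)->(4,0)->EXIT | p4:(2,3)->(3,3)
Step 4: p0:(4,3)->(4,2) | p1:(4,1)->(4,0)->EXIT | p2:escaped | p3:escaped | p4:(3,3)->(4,3)
Step 5: p0:(4,2)->(4,1) | p1:escaped | p2:escaped | p3:escaped | p4:(4,3)->(4,2)
Step 6: p0:(4,1)->(4,0)->EXIT | p1:escaped | p2:escaped | p3:escaped | p4:(4,2)->(4,1)
Step 7: p0:escaped | p1:escaped | p2:escaped | p3:escaped | p4:(4,1)->(4,0)->EXIT
Exit steps: [6, 4, 2, 3, 7]
First to escape: p2 at step 2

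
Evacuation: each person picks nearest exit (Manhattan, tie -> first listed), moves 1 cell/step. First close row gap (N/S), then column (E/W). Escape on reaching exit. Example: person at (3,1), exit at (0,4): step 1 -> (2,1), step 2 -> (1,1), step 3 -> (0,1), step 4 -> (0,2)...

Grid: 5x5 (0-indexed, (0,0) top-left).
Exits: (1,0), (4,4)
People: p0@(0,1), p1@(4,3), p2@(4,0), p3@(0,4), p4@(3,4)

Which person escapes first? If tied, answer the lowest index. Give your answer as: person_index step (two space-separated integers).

Step 1: p0:(0,1)->(1,1) | p1:(4,3)->(4,4)->EXIT | p2:(4,0)->(3,0) | p3:(0,4)->(1,4) | p4:(3,4)->(4,4)->EXIT
Step 2: p0:(1,1)->(1,0)->EXIT | p1:escaped | p2:(3,0)->(2,0) | p3:(1,4)->(2,4) | p4:escaped
Step 3: p0:escaped | p1:escaped | p2:(2,0)->(1,0)->EXIT | p3:(2,4)->(3,4) | p4:escaped
Step 4: p0:escaped | p1:escaped | p2:escaped | p3:(3,4)->(4,4)->EXIT | p4:escaped
Exit steps: [2, 1, 3, 4, 1]
First to escape: p1 at step 1

Answer: 1 1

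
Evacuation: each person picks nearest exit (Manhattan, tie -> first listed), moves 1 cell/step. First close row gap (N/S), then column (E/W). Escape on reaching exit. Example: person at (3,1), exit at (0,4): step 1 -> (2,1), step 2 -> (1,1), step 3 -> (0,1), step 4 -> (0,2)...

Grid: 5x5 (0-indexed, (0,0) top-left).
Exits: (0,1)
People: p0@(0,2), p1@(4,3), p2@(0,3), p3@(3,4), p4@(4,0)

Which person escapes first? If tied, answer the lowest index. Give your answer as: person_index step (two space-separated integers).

Step 1: p0:(0,2)->(0,1)->EXIT | p1:(4,3)->(3,3) | p2:(0,3)->(0,2) | p3:(3,4)->(2,4) | p4:(4,0)->(3,0)
Step 2: p0:escaped | p1:(3,3)->(2,3) | p2:(0,2)->(0,1)->EXIT | p3:(2,4)->(1,4) | p4:(3,0)->(2,0)
Step 3: p0:escaped | p1:(2,3)->(1,3) | p2:escaped | p3:(1,4)->(0,4) | p4:(2,0)->(1,0)
Step 4: p0:escaped | p1:(1,3)->(0,3) | p2:escaped | p3:(0,4)->(0,3) | p4:(1,0)->(0,0)
Step 5: p0:escaped | p1:(0,3)->(0,2) | p2:escaped | p3:(0,3)->(0,2) | p4:(0,0)->(0,1)->EXIT
Step 6: p0:escaped | p1:(0,2)->(0,1)->EXIT | p2:escaped | p3:(0,2)->(0,1)->EXIT | p4:escaped
Exit steps: [1, 6, 2, 6, 5]
First to escape: p0 at step 1

Answer: 0 1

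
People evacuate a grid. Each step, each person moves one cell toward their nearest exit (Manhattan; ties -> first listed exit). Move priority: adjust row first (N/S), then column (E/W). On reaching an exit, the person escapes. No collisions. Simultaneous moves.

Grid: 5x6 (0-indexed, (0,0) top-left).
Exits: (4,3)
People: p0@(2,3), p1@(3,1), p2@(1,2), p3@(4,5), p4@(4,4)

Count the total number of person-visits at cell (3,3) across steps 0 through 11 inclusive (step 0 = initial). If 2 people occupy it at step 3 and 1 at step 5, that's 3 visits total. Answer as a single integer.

Step 0: p0@(2,3) p1@(3,1) p2@(1,2) p3@(4,5) p4@(4,4) -> at (3,3): 0 [-], cum=0
Step 1: p0@(3,3) p1@(4,1) p2@(2,2) p3@(4,4) p4@ESC -> at (3,3): 1 [p0], cum=1
Step 2: p0@ESC p1@(4,2) p2@(3,2) p3@ESC p4@ESC -> at (3,3): 0 [-], cum=1
Step 3: p0@ESC p1@ESC p2@(4,2) p3@ESC p4@ESC -> at (3,3): 0 [-], cum=1
Step 4: p0@ESC p1@ESC p2@ESC p3@ESC p4@ESC -> at (3,3): 0 [-], cum=1
Total visits = 1

Answer: 1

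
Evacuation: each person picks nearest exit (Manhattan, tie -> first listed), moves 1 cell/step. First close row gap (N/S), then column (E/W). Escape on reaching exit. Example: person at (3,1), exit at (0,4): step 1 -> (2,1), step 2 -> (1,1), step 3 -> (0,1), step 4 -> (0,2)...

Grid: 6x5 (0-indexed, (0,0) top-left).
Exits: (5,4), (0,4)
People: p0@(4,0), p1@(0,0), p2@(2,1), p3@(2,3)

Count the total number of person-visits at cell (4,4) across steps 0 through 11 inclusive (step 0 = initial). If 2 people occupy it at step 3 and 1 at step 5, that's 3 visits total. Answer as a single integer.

Answer: 0

Derivation:
Step 0: p0@(4,0) p1@(0,0) p2@(2,1) p3@(2,3) -> at (4,4): 0 [-], cum=0
Step 1: p0@(5,0) p1@(0,1) p2@(1,1) p3@(1,3) -> at (4,4): 0 [-], cum=0
Step 2: p0@(5,1) p1@(0,2) p2@(0,1) p3@(0,3) -> at (4,4): 0 [-], cum=0
Step 3: p0@(5,2) p1@(0,3) p2@(0,2) p3@ESC -> at (4,4): 0 [-], cum=0
Step 4: p0@(5,3) p1@ESC p2@(0,3) p3@ESC -> at (4,4): 0 [-], cum=0
Step 5: p0@ESC p1@ESC p2@ESC p3@ESC -> at (4,4): 0 [-], cum=0
Total visits = 0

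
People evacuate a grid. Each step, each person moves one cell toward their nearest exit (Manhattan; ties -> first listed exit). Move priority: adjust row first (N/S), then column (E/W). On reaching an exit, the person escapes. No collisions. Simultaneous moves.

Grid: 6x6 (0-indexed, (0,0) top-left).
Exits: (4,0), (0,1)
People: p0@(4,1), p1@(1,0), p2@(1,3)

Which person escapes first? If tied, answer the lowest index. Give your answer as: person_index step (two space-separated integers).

Step 1: p0:(4,1)->(4,0)->EXIT | p1:(1,0)->(0,0) | p2:(1,3)->(0,3)
Step 2: p0:escaped | p1:(0,0)->(0,1)->EXIT | p2:(0,3)->(0,2)
Step 3: p0:escaped | p1:escaped | p2:(0,2)->(0,1)->EXIT
Exit steps: [1, 2, 3]
First to escape: p0 at step 1

Answer: 0 1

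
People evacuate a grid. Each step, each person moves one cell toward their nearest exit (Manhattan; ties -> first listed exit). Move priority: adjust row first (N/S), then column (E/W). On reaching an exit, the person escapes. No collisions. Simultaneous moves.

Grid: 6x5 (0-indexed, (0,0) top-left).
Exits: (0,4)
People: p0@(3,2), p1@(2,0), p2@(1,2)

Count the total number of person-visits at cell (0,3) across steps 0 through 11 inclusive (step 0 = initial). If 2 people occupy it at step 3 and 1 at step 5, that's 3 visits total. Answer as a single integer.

Step 0: p0@(3,2) p1@(2,0) p2@(1,2) -> at (0,3): 0 [-], cum=0
Step 1: p0@(2,2) p1@(1,0) p2@(0,2) -> at (0,3): 0 [-], cum=0
Step 2: p0@(1,2) p1@(0,0) p2@(0,3) -> at (0,3): 1 [p2], cum=1
Step 3: p0@(0,2) p1@(0,1) p2@ESC -> at (0,3): 0 [-], cum=1
Step 4: p0@(0,3) p1@(0,2) p2@ESC -> at (0,3): 1 [p0], cum=2
Step 5: p0@ESC p1@(0,3) p2@ESC -> at (0,3): 1 [p1], cum=3
Step 6: p0@ESC p1@ESC p2@ESC -> at (0,3): 0 [-], cum=3
Total visits = 3

Answer: 3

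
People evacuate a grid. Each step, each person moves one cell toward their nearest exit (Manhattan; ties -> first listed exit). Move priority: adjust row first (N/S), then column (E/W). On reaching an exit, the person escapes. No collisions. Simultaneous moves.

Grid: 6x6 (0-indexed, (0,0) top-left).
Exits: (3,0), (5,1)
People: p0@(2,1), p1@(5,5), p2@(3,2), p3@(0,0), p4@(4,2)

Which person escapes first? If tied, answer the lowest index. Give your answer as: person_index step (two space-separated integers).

Answer: 0 2

Derivation:
Step 1: p0:(2,1)->(3,1) | p1:(5,5)->(5,4) | p2:(3,2)->(3,1) | p3:(0,0)->(1,0) | p4:(4,2)->(5,2)
Step 2: p0:(3,1)->(3,0)->EXIT | p1:(5,4)->(5,3) | p2:(3,1)->(3,0)->EXIT | p3:(1,0)->(2,0) | p4:(5,2)->(5,1)->EXIT
Step 3: p0:escaped | p1:(5,3)->(5,2) | p2:escaped | p3:(2,0)->(3,0)->EXIT | p4:escaped
Step 4: p0:escaped | p1:(5,2)->(5,1)->EXIT | p2:escaped | p3:escaped | p4:escaped
Exit steps: [2, 4, 2, 3, 2]
First to escape: p0 at step 2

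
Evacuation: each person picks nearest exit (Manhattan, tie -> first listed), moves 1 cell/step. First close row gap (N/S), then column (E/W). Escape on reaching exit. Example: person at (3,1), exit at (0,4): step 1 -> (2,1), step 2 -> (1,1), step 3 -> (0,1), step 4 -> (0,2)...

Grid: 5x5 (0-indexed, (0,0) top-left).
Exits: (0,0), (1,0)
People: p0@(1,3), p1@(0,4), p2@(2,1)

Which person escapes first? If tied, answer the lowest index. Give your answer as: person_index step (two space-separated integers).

Answer: 2 2

Derivation:
Step 1: p0:(1,3)->(1,2) | p1:(0,4)->(0,3) | p2:(2,1)->(1,1)
Step 2: p0:(1,2)->(1,1) | p1:(0,3)->(0,2) | p2:(1,1)->(1,0)->EXIT
Step 3: p0:(1,1)->(1,0)->EXIT | p1:(0,2)->(0,1) | p2:escaped
Step 4: p0:escaped | p1:(0,1)->(0,0)->EXIT | p2:escaped
Exit steps: [3, 4, 2]
First to escape: p2 at step 2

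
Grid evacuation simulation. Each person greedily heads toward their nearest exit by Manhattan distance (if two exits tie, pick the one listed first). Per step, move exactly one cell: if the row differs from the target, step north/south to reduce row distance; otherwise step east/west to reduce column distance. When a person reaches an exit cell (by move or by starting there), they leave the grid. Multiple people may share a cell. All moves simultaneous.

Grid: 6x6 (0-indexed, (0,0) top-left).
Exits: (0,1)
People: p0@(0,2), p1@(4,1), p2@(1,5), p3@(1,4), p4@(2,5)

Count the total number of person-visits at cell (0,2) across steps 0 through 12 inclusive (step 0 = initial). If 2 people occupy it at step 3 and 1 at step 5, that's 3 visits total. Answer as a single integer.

Answer: 4

Derivation:
Step 0: p0@(0,2) p1@(4,1) p2@(1,5) p3@(1,4) p4@(2,5) -> at (0,2): 1 [p0], cum=1
Step 1: p0@ESC p1@(3,1) p2@(0,5) p3@(0,4) p4@(1,5) -> at (0,2): 0 [-], cum=1
Step 2: p0@ESC p1@(2,1) p2@(0,4) p3@(0,3) p4@(0,5) -> at (0,2): 0 [-], cum=1
Step 3: p0@ESC p1@(1,1) p2@(0,3) p3@(0,2) p4@(0,4) -> at (0,2): 1 [p3], cum=2
Step 4: p0@ESC p1@ESC p2@(0,2) p3@ESC p4@(0,3) -> at (0,2): 1 [p2], cum=3
Step 5: p0@ESC p1@ESC p2@ESC p3@ESC p4@(0,2) -> at (0,2): 1 [p4], cum=4
Step 6: p0@ESC p1@ESC p2@ESC p3@ESC p4@ESC -> at (0,2): 0 [-], cum=4
Total visits = 4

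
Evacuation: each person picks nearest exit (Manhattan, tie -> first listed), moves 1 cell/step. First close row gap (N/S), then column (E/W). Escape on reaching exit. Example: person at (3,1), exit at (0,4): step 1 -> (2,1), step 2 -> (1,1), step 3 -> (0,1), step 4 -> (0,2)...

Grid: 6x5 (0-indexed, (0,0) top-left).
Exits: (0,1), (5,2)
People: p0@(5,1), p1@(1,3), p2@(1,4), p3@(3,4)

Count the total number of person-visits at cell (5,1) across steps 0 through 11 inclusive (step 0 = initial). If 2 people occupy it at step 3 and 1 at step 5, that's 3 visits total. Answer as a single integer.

Answer: 1

Derivation:
Step 0: p0@(5,1) p1@(1,3) p2@(1,4) p3@(3,4) -> at (5,1): 1 [p0], cum=1
Step 1: p0@ESC p1@(0,3) p2@(0,4) p3@(4,4) -> at (5,1): 0 [-], cum=1
Step 2: p0@ESC p1@(0,2) p2@(0,3) p3@(5,4) -> at (5,1): 0 [-], cum=1
Step 3: p0@ESC p1@ESC p2@(0,2) p3@(5,3) -> at (5,1): 0 [-], cum=1
Step 4: p0@ESC p1@ESC p2@ESC p3@ESC -> at (5,1): 0 [-], cum=1
Total visits = 1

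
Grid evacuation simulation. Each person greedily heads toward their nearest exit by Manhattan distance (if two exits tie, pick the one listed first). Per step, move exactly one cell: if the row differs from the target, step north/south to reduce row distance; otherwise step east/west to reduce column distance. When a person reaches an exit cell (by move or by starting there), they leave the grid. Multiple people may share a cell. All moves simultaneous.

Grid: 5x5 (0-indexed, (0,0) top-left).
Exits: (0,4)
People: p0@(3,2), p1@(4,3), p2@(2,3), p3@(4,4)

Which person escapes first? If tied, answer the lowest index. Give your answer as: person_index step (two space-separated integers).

Answer: 2 3

Derivation:
Step 1: p0:(3,2)->(2,2) | p1:(4,3)->(3,3) | p2:(2,3)->(1,3) | p3:(4,4)->(3,4)
Step 2: p0:(2,2)->(1,2) | p1:(3,3)->(2,3) | p2:(1,3)->(0,3) | p3:(3,4)->(2,4)
Step 3: p0:(1,2)->(0,2) | p1:(2,3)->(1,3) | p2:(0,3)->(0,4)->EXIT | p3:(2,4)->(1,4)
Step 4: p0:(0,2)->(0,3) | p1:(1,3)->(0,3) | p2:escaped | p3:(1,4)->(0,4)->EXIT
Step 5: p0:(0,3)->(0,4)->EXIT | p1:(0,3)->(0,4)->EXIT | p2:escaped | p3:escaped
Exit steps: [5, 5, 3, 4]
First to escape: p2 at step 3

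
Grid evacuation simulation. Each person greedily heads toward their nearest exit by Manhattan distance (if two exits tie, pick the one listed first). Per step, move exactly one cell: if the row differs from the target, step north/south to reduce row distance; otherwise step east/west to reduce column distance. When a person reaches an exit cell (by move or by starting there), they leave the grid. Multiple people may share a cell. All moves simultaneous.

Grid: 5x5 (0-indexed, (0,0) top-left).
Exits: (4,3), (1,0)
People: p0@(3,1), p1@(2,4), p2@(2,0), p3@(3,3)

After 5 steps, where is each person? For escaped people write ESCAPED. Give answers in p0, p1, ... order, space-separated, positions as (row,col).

Step 1: p0:(3,1)->(4,1) | p1:(2,4)->(3,4) | p2:(2,0)->(1,0)->EXIT | p3:(3,3)->(4,3)->EXIT
Step 2: p0:(4,1)->(4,2) | p1:(3,4)->(4,4) | p2:escaped | p3:escaped
Step 3: p0:(4,2)->(4,3)->EXIT | p1:(4,4)->(4,3)->EXIT | p2:escaped | p3:escaped

ESCAPED ESCAPED ESCAPED ESCAPED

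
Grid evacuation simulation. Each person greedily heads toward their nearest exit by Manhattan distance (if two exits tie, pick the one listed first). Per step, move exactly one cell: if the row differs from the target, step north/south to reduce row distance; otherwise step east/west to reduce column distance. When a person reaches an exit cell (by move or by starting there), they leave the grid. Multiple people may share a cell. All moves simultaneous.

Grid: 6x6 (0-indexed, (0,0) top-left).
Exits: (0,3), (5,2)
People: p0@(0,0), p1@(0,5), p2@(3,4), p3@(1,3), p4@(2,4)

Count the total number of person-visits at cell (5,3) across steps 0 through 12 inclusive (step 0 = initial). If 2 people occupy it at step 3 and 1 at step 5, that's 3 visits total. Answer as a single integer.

Answer: 0

Derivation:
Step 0: p0@(0,0) p1@(0,5) p2@(3,4) p3@(1,3) p4@(2,4) -> at (5,3): 0 [-], cum=0
Step 1: p0@(0,1) p1@(0,4) p2@(2,4) p3@ESC p4@(1,4) -> at (5,3): 0 [-], cum=0
Step 2: p0@(0,2) p1@ESC p2@(1,4) p3@ESC p4@(0,4) -> at (5,3): 0 [-], cum=0
Step 3: p0@ESC p1@ESC p2@(0,4) p3@ESC p4@ESC -> at (5,3): 0 [-], cum=0
Step 4: p0@ESC p1@ESC p2@ESC p3@ESC p4@ESC -> at (5,3): 0 [-], cum=0
Total visits = 0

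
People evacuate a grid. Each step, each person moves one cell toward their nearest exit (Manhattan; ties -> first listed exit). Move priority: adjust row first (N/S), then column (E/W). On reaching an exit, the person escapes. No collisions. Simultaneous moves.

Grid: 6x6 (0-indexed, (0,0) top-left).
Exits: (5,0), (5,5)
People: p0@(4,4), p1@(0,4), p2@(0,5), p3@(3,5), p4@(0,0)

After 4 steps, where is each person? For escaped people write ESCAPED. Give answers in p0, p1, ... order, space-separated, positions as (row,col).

Step 1: p0:(4,4)->(5,4) | p1:(0,4)->(1,4) | p2:(0,5)->(1,5) | p3:(3,5)->(4,5) | p4:(0,0)->(1,0)
Step 2: p0:(5,4)->(5,5)->EXIT | p1:(1,4)->(2,4) | p2:(1,5)->(2,5) | p3:(4,5)->(5,5)->EXIT | p4:(1,0)->(2,0)
Step 3: p0:escaped | p1:(2,4)->(3,4) | p2:(2,5)->(3,5) | p3:escaped | p4:(2,0)->(3,0)
Step 4: p0:escaped | p1:(3,4)->(4,4) | p2:(3,5)->(4,5) | p3:escaped | p4:(3,0)->(4,0)

ESCAPED (4,4) (4,5) ESCAPED (4,0)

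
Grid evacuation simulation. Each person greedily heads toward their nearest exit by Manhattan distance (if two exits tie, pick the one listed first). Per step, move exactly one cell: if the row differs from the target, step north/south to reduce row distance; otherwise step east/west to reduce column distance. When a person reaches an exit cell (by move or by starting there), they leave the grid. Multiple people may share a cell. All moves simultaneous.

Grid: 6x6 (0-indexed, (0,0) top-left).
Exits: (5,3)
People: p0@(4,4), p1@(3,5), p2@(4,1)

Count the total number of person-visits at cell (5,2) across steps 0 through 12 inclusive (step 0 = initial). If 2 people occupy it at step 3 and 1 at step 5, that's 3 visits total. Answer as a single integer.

Answer: 1

Derivation:
Step 0: p0@(4,4) p1@(3,5) p2@(4,1) -> at (5,2): 0 [-], cum=0
Step 1: p0@(5,4) p1@(4,5) p2@(5,1) -> at (5,2): 0 [-], cum=0
Step 2: p0@ESC p1@(5,5) p2@(5,2) -> at (5,2): 1 [p2], cum=1
Step 3: p0@ESC p1@(5,4) p2@ESC -> at (5,2): 0 [-], cum=1
Step 4: p0@ESC p1@ESC p2@ESC -> at (5,2): 0 [-], cum=1
Total visits = 1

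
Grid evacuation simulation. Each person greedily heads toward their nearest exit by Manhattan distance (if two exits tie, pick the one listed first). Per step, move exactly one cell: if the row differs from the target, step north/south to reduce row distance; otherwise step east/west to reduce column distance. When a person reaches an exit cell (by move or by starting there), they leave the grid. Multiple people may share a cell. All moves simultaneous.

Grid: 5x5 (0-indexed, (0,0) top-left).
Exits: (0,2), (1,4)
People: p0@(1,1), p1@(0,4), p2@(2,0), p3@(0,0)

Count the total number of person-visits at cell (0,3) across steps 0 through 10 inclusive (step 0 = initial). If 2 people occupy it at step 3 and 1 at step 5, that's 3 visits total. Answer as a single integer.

Step 0: p0@(1,1) p1@(0,4) p2@(2,0) p3@(0,0) -> at (0,3): 0 [-], cum=0
Step 1: p0@(0,1) p1@ESC p2@(1,0) p3@(0,1) -> at (0,3): 0 [-], cum=0
Step 2: p0@ESC p1@ESC p2@(0,0) p3@ESC -> at (0,3): 0 [-], cum=0
Step 3: p0@ESC p1@ESC p2@(0,1) p3@ESC -> at (0,3): 0 [-], cum=0
Step 4: p0@ESC p1@ESC p2@ESC p3@ESC -> at (0,3): 0 [-], cum=0
Total visits = 0

Answer: 0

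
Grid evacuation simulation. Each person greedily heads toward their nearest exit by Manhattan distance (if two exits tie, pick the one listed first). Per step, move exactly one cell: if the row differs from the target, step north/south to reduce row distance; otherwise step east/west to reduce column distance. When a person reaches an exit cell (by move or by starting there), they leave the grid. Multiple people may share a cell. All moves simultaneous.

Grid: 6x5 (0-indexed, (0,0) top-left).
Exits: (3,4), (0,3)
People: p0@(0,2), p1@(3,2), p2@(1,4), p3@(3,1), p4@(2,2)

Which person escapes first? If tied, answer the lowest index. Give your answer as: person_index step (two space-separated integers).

Answer: 0 1

Derivation:
Step 1: p0:(0,2)->(0,3)->EXIT | p1:(3,2)->(3,3) | p2:(1,4)->(2,4) | p3:(3,1)->(3,2) | p4:(2,2)->(3,2)
Step 2: p0:escaped | p1:(3,3)->(3,4)->EXIT | p2:(2,4)->(3,4)->EXIT | p3:(3,2)->(3,3) | p4:(3,2)->(3,3)
Step 3: p0:escaped | p1:escaped | p2:escaped | p3:(3,3)->(3,4)->EXIT | p4:(3,3)->(3,4)->EXIT
Exit steps: [1, 2, 2, 3, 3]
First to escape: p0 at step 1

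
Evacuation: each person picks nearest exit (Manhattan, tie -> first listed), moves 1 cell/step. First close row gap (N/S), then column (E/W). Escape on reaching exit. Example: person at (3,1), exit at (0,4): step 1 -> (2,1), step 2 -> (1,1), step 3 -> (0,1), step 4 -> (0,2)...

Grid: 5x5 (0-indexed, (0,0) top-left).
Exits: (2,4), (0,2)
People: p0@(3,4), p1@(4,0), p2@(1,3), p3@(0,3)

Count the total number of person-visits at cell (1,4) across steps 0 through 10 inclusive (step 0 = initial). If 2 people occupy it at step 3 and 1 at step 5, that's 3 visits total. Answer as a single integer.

Step 0: p0@(3,4) p1@(4,0) p2@(1,3) p3@(0,3) -> at (1,4): 0 [-], cum=0
Step 1: p0@ESC p1@(3,0) p2@(2,3) p3@ESC -> at (1,4): 0 [-], cum=0
Step 2: p0@ESC p1@(2,0) p2@ESC p3@ESC -> at (1,4): 0 [-], cum=0
Step 3: p0@ESC p1@(2,1) p2@ESC p3@ESC -> at (1,4): 0 [-], cum=0
Step 4: p0@ESC p1@(2,2) p2@ESC p3@ESC -> at (1,4): 0 [-], cum=0
Step 5: p0@ESC p1@(2,3) p2@ESC p3@ESC -> at (1,4): 0 [-], cum=0
Step 6: p0@ESC p1@ESC p2@ESC p3@ESC -> at (1,4): 0 [-], cum=0
Total visits = 0

Answer: 0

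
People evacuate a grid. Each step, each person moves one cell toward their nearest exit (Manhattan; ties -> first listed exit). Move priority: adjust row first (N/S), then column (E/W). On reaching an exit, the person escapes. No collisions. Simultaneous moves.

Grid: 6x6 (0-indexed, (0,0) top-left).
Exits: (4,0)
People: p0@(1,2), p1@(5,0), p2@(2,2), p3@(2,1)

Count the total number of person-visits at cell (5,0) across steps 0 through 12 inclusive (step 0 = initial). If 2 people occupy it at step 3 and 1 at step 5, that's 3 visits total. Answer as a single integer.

Answer: 1

Derivation:
Step 0: p0@(1,2) p1@(5,0) p2@(2,2) p3@(2,1) -> at (5,0): 1 [p1], cum=1
Step 1: p0@(2,2) p1@ESC p2@(3,2) p3@(3,1) -> at (5,0): 0 [-], cum=1
Step 2: p0@(3,2) p1@ESC p2@(4,2) p3@(4,1) -> at (5,0): 0 [-], cum=1
Step 3: p0@(4,2) p1@ESC p2@(4,1) p3@ESC -> at (5,0): 0 [-], cum=1
Step 4: p0@(4,1) p1@ESC p2@ESC p3@ESC -> at (5,0): 0 [-], cum=1
Step 5: p0@ESC p1@ESC p2@ESC p3@ESC -> at (5,0): 0 [-], cum=1
Total visits = 1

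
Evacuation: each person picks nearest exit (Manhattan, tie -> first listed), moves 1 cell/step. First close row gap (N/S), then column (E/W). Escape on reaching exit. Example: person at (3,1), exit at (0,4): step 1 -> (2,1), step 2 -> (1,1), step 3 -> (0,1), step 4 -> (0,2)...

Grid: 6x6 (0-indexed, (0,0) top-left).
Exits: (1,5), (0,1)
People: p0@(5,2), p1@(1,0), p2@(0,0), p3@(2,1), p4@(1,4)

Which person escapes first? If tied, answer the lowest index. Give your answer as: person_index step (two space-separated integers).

Step 1: p0:(5,2)->(4,2) | p1:(1,0)->(0,0) | p2:(0,0)->(0,1)->EXIT | p3:(2,1)->(1,1) | p4:(1,4)->(1,5)->EXIT
Step 2: p0:(4,2)->(3,2) | p1:(0,0)->(0,1)->EXIT | p2:escaped | p3:(1,1)->(0,1)->EXIT | p4:escaped
Step 3: p0:(3,2)->(2,2) | p1:escaped | p2:escaped | p3:escaped | p4:escaped
Step 4: p0:(2,2)->(1,2) | p1:escaped | p2:escaped | p3:escaped | p4:escaped
Step 5: p0:(1,2)->(0,2) | p1:escaped | p2:escaped | p3:escaped | p4:escaped
Step 6: p0:(0,2)->(0,1)->EXIT | p1:escaped | p2:escaped | p3:escaped | p4:escaped
Exit steps: [6, 2, 1, 2, 1]
First to escape: p2 at step 1

Answer: 2 1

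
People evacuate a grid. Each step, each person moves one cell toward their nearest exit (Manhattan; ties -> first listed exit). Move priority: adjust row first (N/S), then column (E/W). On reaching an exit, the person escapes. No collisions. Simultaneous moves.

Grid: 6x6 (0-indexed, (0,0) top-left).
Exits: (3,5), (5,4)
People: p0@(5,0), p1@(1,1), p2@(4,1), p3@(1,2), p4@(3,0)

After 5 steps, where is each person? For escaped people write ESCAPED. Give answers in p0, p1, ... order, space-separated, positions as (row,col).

Step 1: p0:(5,0)->(5,1) | p1:(1,1)->(2,1) | p2:(4,1)->(5,1) | p3:(1,2)->(2,2) | p4:(3,0)->(3,1)
Step 2: p0:(5,1)->(5,2) | p1:(2,1)->(3,1) | p2:(5,1)->(5,2) | p3:(2,2)->(3,2) | p4:(3,1)->(3,2)
Step 3: p0:(5,2)->(5,3) | p1:(3,1)->(3,2) | p2:(5,2)->(5,3) | p3:(3,2)->(3,3) | p4:(3,2)->(3,3)
Step 4: p0:(5,3)->(5,4)->EXIT | p1:(3,2)->(3,3) | p2:(5,3)->(5,4)->EXIT | p3:(3,3)->(3,4) | p4:(3,3)->(3,4)
Step 5: p0:escaped | p1:(3,3)->(3,4) | p2:escaped | p3:(3,4)->(3,5)->EXIT | p4:(3,4)->(3,5)->EXIT

ESCAPED (3,4) ESCAPED ESCAPED ESCAPED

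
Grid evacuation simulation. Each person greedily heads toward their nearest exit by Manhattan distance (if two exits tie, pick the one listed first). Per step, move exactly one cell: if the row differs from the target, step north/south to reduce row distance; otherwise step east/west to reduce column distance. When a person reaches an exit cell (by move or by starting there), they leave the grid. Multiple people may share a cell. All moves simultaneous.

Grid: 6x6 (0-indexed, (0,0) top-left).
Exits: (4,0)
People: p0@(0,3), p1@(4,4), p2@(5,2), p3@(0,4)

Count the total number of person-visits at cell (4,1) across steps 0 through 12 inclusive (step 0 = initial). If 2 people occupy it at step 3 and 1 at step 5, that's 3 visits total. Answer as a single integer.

Answer: 4

Derivation:
Step 0: p0@(0,3) p1@(4,4) p2@(5,2) p3@(0,4) -> at (4,1): 0 [-], cum=0
Step 1: p0@(1,3) p1@(4,3) p2@(4,2) p3@(1,4) -> at (4,1): 0 [-], cum=0
Step 2: p0@(2,3) p1@(4,2) p2@(4,1) p3@(2,4) -> at (4,1): 1 [p2], cum=1
Step 3: p0@(3,3) p1@(4,1) p2@ESC p3@(3,4) -> at (4,1): 1 [p1], cum=2
Step 4: p0@(4,3) p1@ESC p2@ESC p3@(4,4) -> at (4,1): 0 [-], cum=2
Step 5: p0@(4,2) p1@ESC p2@ESC p3@(4,3) -> at (4,1): 0 [-], cum=2
Step 6: p0@(4,1) p1@ESC p2@ESC p3@(4,2) -> at (4,1): 1 [p0], cum=3
Step 7: p0@ESC p1@ESC p2@ESC p3@(4,1) -> at (4,1): 1 [p3], cum=4
Step 8: p0@ESC p1@ESC p2@ESC p3@ESC -> at (4,1): 0 [-], cum=4
Total visits = 4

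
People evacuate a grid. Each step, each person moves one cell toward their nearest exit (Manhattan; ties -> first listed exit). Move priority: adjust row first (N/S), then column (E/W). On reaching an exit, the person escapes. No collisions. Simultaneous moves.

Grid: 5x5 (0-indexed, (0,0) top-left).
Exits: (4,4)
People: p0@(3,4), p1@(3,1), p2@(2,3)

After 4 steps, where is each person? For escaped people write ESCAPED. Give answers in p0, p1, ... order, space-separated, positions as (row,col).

Step 1: p0:(3,4)->(4,4)->EXIT | p1:(3,1)->(4,1) | p2:(2,3)->(3,3)
Step 2: p0:escaped | p1:(4,1)->(4,2) | p2:(3,3)->(4,3)
Step 3: p0:escaped | p1:(4,2)->(4,3) | p2:(4,3)->(4,4)->EXIT
Step 4: p0:escaped | p1:(4,3)->(4,4)->EXIT | p2:escaped

ESCAPED ESCAPED ESCAPED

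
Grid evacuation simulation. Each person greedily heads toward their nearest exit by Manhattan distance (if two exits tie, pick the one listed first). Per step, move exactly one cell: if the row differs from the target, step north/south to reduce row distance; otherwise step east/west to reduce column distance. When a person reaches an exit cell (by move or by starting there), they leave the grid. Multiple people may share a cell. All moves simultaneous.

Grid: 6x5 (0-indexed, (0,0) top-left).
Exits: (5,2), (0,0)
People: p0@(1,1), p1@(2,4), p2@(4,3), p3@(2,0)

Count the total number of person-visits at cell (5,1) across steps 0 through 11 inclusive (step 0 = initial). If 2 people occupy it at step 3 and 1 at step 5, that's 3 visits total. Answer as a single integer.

Answer: 0

Derivation:
Step 0: p0@(1,1) p1@(2,4) p2@(4,3) p3@(2,0) -> at (5,1): 0 [-], cum=0
Step 1: p0@(0,1) p1@(3,4) p2@(5,3) p3@(1,0) -> at (5,1): 0 [-], cum=0
Step 2: p0@ESC p1@(4,4) p2@ESC p3@ESC -> at (5,1): 0 [-], cum=0
Step 3: p0@ESC p1@(5,4) p2@ESC p3@ESC -> at (5,1): 0 [-], cum=0
Step 4: p0@ESC p1@(5,3) p2@ESC p3@ESC -> at (5,1): 0 [-], cum=0
Step 5: p0@ESC p1@ESC p2@ESC p3@ESC -> at (5,1): 0 [-], cum=0
Total visits = 0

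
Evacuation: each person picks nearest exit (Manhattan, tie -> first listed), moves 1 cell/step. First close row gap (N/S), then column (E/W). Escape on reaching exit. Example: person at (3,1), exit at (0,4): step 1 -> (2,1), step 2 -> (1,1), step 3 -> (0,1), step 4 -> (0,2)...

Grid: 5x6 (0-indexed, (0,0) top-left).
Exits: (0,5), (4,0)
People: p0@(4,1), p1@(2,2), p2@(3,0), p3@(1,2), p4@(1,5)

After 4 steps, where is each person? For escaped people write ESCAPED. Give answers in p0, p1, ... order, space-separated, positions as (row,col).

Step 1: p0:(4,1)->(4,0)->EXIT | p1:(2,2)->(3,2) | p2:(3,0)->(4,0)->EXIT | p3:(1,2)->(0,2) | p4:(1,5)->(0,5)->EXIT
Step 2: p0:escaped | p1:(3,2)->(4,2) | p2:escaped | p3:(0,2)->(0,3) | p4:escaped
Step 3: p0:escaped | p1:(4,2)->(4,1) | p2:escaped | p3:(0,3)->(0,4) | p4:escaped
Step 4: p0:escaped | p1:(4,1)->(4,0)->EXIT | p2:escaped | p3:(0,4)->(0,5)->EXIT | p4:escaped

ESCAPED ESCAPED ESCAPED ESCAPED ESCAPED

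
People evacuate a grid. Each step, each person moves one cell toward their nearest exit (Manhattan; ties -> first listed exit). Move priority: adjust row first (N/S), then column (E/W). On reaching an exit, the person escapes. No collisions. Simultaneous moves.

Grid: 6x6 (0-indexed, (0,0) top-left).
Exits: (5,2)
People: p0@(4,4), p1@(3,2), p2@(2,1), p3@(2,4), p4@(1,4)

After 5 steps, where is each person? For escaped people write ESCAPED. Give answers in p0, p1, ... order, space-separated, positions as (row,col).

Step 1: p0:(4,4)->(5,4) | p1:(3,2)->(4,2) | p2:(2,1)->(3,1) | p3:(2,4)->(3,4) | p4:(1,4)->(2,4)
Step 2: p0:(5,4)->(5,3) | p1:(4,2)->(5,2)->EXIT | p2:(3,1)->(4,1) | p3:(3,4)->(4,4) | p4:(2,4)->(3,4)
Step 3: p0:(5,3)->(5,2)->EXIT | p1:escaped | p2:(4,1)->(5,1) | p3:(4,4)->(5,4) | p4:(3,4)->(4,4)
Step 4: p0:escaped | p1:escaped | p2:(5,1)->(5,2)->EXIT | p3:(5,4)->(5,3) | p4:(4,4)->(5,4)
Step 5: p0:escaped | p1:escaped | p2:escaped | p3:(5,3)->(5,2)->EXIT | p4:(5,4)->(5,3)

ESCAPED ESCAPED ESCAPED ESCAPED (5,3)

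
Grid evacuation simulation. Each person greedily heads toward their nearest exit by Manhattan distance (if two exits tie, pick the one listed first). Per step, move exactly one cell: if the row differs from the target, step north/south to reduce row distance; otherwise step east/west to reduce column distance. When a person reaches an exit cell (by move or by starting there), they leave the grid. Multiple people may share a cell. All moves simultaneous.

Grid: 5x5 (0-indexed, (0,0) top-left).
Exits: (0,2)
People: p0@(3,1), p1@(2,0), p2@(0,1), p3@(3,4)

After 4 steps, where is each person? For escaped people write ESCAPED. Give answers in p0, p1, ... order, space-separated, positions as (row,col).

Step 1: p0:(3,1)->(2,1) | p1:(2,0)->(1,0) | p2:(0,1)->(0,2)->EXIT | p3:(3,4)->(2,4)
Step 2: p0:(2,1)->(1,1) | p1:(1,0)->(0,0) | p2:escaped | p3:(2,4)->(1,4)
Step 3: p0:(1,1)->(0,1) | p1:(0,0)->(0,1) | p2:escaped | p3:(1,4)->(0,4)
Step 4: p0:(0,1)->(0,2)->EXIT | p1:(0,1)->(0,2)->EXIT | p2:escaped | p3:(0,4)->(0,3)

ESCAPED ESCAPED ESCAPED (0,3)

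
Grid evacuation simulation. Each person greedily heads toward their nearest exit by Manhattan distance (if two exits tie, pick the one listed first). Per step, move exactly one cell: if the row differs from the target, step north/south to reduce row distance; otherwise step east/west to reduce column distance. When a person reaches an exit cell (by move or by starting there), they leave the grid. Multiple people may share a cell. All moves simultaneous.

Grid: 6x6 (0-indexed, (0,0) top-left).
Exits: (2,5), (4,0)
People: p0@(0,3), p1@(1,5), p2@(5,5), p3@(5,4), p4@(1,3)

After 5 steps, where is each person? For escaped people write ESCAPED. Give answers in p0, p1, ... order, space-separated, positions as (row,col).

Step 1: p0:(0,3)->(1,3) | p1:(1,5)->(2,5)->EXIT | p2:(5,5)->(4,5) | p3:(5,4)->(4,4) | p4:(1,3)->(2,3)
Step 2: p0:(1,3)->(2,3) | p1:escaped | p2:(4,5)->(3,5) | p3:(4,4)->(3,4) | p4:(2,3)->(2,4)
Step 3: p0:(2,3)->(2,4) | p1:escaped | p2:(3,5)->(2,5)->EXIT | p3:(3,4)->(2,4) | p4:(2,4)->(2,5)->EXIT
Step 4: p0:(2,4)->(2,5)->EXIT | p1:escaped | p2:escaped | p3:(2,4)->(2,5)->EXIT | p4:escaped

ESCAPED ESCAPED ESCAPED ESCAPED ESCAPED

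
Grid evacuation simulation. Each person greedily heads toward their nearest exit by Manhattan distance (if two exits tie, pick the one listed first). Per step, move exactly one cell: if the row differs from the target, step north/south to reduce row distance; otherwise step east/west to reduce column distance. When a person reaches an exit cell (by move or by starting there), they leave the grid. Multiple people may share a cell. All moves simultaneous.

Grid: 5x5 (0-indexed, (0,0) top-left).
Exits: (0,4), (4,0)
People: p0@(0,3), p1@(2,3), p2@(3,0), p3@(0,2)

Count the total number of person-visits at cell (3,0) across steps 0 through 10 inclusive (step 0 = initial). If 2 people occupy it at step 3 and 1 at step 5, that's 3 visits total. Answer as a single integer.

Step 0: p0@(0,3) p1@(2,3) p2@(3,0) p3@(0,2) -> at (3,0): 1 [p2], cum=1
Step 1: p0@ESC p1@(1,3) p2@ESC p3@(0,3) -> at (3,0): 0 [-], cum=1
Step 2: p0@ESC p1@(0,3) p2@ESC p3@ESC -> at (3,0): 0 [-], cum=1
Step 3: p0@ESC p1@ESC p2@ESC p3@ESC -> at (3,0): 0 [-], cum=1
Total visits = 1

Answer: 1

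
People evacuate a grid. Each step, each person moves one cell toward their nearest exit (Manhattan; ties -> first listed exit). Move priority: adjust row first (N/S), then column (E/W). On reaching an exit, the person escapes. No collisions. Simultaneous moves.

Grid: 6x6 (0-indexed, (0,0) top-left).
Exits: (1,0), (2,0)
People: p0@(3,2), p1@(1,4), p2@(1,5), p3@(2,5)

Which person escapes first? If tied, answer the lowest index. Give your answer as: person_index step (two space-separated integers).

Answer: 0 3

Derivation:
Step 1: p0:(3,2)->(2,2) | p1:(1,4)->(1,3) | p2:(1,5)->(1,4) | p3:(2,5)->(2,4)
Step 2: p0:(2,2)->(2,1) | p1:(1,3)->(1,2) | p2:(1,4)->(1,3) | p3:(2,4)->(2,3)
Step 3: p0:(2,1)->(2,0)->EXIT | p1:(1,2)->(1,1) | p2:(1,3)->(1,2) | p3:(2,3)->(2,2)
Step 4: p0:escaped | p1:(1,1)->(1,0)->EXIT | p2:(1,2)->(1,1) | p3:(2,2)->(2,1)
Step 5: p0:escaped | p1:escaped | p2:(1,1)->(1,0)->EXIT | p3:(2,1)->(2,0)->EXIT
Exit steps: [3, 4, 5, 5]
First to escape: p0 at step 3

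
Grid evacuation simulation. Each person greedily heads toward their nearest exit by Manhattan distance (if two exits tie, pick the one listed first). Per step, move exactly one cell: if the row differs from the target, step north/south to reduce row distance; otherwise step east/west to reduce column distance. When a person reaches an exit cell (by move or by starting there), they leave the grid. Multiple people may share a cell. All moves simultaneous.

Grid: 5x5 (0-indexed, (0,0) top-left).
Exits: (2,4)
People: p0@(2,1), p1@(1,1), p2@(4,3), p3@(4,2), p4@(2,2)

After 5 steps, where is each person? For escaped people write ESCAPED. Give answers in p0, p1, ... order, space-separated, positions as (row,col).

Step 1: p0:(2,1)->(2,2) | p1:(1,1)->(2,1) | p2:(4,3)->(3,3) | p3:(4,2)->(3,2) | p4:(2,2)->(2,3)
Step 2: p0:(2,2)->(2,3) | p1:(2,1)->(2,2) | p2:(3,3)->(2,3) | p3:(3,2)->(2,2) | p4:(2,3)->(2,4)->EXIT
Step 3: p0:(2,3)->(2,4)->EXIT | p1:(2,2)->(2,3) | p2:(2,3)->(2,4)->EXIT | p3:(2,2)->(2,3) | p4:escaped
Step 4: p0:escaped | p1:(2,3)->(2,4)->EXIT | p2:escaped | p3:(2,3)->(2,4)->EXIT | p4:escaped

ESCAPED ESCAPED ESCAPED ESCAPED ESCAPED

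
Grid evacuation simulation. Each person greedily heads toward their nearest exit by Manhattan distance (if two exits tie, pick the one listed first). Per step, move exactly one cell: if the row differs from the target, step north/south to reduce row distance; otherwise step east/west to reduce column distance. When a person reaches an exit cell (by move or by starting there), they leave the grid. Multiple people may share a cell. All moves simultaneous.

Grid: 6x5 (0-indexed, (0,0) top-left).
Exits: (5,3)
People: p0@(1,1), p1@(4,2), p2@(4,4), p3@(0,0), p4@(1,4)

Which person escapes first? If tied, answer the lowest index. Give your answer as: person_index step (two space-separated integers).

Step 1: p0:(1,1)->(2,1) | p1:(4,2)->(5,2) | p2:(4,4)->(5,4) | p3:(0,0)->(1,0) | p4:(1,4)->(2,4)
Step 2: p0:(2,1)->(3,1) | p1:(5,2)->(5,3)->EXIT | p2:(5,4)->(5,3)->EXIT | p3:(1,0)->(2,0) | p4:(2,4)->(3,4)
Step 3: p0:(3,1)->(4,1) | p1:escaped | p2:escaped | p3:(2,0)->(3,0) | p4:(3,4)->(4,4)
Step 4: p0:(4,1)->(5,1) | p1:escaped | p2:escaped | p3:(3,0)->(4,0) | p4:(4,4)->(5,4)
Step 5: p0:(5,1)->(5,2) | p1:escaped | p2:escaped | p3:(4,0)->(5,0) | p4:(5,4)->(5,3)->EXIT
Step 6: p0:(5,2)->(5,3)->EXIT | p1:escaped | p2:escaped | p3:(5,0)->(5,1) | p4:escaped
Step 7: p0:escaped | p1:escaped | p2:escaped | p3:(5,1)->(5,2) | p4:escaped
Step 8: p0:escaped | p1:escaped | p2:escaped | p3:(5,2)->(5,3)->EXIT | p4:escaped
Exit steps: [6, 2, 2, 8, 5]
First to escape: p1 at step 2

Answer: 1 2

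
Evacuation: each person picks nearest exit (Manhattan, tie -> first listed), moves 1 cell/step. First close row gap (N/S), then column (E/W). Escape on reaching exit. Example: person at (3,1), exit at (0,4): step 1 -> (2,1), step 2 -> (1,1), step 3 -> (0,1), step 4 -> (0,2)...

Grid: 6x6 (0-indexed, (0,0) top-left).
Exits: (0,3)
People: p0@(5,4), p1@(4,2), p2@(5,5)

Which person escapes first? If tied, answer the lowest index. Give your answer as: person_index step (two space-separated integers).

Step 1: p0:(5,4)->(4,4) | p1:(4,2)->(3,2) | p2:(5,5)->(4,5)
Step 2: p0:(4,4)->(3,4) | p1:(3,2)->(2,2) | p2:(4,5)->(3,5)
Step 3: p0:(3,4)->(2,4) | p1:(2,2)->(1,2) | p2:(3,5)->(2,5)
Step 4: p0:(2,4)->(1,4) | p1:(1,2)->(0,2) | p2:(2,5)->(1,5)
Step 5: p0:(1,4)->(0,4) | p1:(0,2)->(0,3)->EXIT | p2:(1,5)->(0,5)
Step 6: p0:(0,4)->(0,3)->EXIT | p1:escaped | p2:(0,5)->(0,4)
Step 7: p0:escaped | p1:escaped | p2:(0,4)->(0,3)->EXIT
Exit steps: [6, 5, 7]
First to escape: p1 at step 5

Answer: 1 5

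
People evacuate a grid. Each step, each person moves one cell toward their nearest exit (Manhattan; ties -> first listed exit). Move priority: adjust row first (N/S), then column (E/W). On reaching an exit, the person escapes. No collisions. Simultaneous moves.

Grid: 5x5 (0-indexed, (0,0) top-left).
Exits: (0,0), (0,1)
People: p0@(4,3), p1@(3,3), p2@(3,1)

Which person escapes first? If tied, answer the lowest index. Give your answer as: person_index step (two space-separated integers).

Step 1: p0:(4,3)->(3,3) | p1:(3,3)->(2,3) | p2:(3,1)->(2,1)
Step 2: p0:(3,3)->(2,3) | p1:(2,3)->(1,3) | p2:(2,1)->(1,1)
Step 3: p0:(2,3)->(1,3) | p1:(1,3)->(0,3) | p2:(1,1)->(0,1)->EXIT
Step 4: p0:(1,3)->(0,3) | p1:(0,3)->(0,2) | p2:escaped
Step 5: p0:(0,3)->(0,2) | p1:(0,2)->(0,1)->EXIT | p2:escaped
Step 6: p0:(0,2)->(0,1)->EXIT | p1:escaped | p2:escaped
Exit steps: [6, 5, 3]
First to escape: p2 at step 3

Answer: 2 3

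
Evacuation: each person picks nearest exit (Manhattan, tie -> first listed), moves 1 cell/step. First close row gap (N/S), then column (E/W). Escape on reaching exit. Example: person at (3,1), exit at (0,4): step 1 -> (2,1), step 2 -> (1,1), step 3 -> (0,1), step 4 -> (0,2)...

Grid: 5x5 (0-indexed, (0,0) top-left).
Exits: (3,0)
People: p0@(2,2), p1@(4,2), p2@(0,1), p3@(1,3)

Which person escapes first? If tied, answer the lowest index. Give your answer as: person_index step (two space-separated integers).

Answer: 0 3

Derivation:
Step 1: p0:(2,2)->(3,2) | p1:(4,2)->(3,2) | p2:(0,1)->(1,1) | p3:(1,3)->(2,3)
Step 2: p0:(3,2)->(3,1) | p1:(3,2)->(3,1) | p2:(1,1)->(2,1) | p3:(2,3)->(3,3)
Step 3: p0:(3,1)->(3,0)->EXIT | p1:(3,1)->(3,0)->EXIT | p2:(2,1)->(3,1) | p3:(3,3)->(3,2)
Step 4: p0:escaped | p1:escaped | p2:(3,1)->(3,0)->EXIT | p3:(3,2)->(3,1)
Step 5: p0:escaped | p1:escaped | p2:escaped | p3:(3,1)->(3,0)->EXIT
Exit steps: [3, 3, 4, 5]
First to escape: p0 at step 3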